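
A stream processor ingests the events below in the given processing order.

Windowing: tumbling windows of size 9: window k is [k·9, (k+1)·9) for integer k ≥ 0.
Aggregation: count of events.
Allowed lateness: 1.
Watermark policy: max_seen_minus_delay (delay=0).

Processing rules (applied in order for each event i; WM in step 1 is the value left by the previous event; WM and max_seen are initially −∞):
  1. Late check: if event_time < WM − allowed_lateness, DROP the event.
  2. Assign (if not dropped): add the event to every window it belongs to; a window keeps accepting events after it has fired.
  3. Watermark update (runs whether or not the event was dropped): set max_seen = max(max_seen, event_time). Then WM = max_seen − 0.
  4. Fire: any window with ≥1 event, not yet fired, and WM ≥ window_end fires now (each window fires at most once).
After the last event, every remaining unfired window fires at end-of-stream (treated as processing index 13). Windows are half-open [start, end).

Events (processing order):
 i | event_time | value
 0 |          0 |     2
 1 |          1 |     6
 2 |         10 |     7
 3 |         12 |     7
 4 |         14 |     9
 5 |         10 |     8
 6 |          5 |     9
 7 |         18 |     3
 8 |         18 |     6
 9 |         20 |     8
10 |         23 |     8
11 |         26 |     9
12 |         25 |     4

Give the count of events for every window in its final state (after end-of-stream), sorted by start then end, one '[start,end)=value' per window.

[0,9)=2 [9,18)=3 [18,27)=6

i=0 t=0 v=2: → [0,9); WM=0
i=1 t=1 v=6: → [0,9); WM=1
i=2 t=10 v=7: → [9,18); WM=10; [0,9) fires=2
i=3 t=12 v=7: → [9,18); WM=12
i=4 t=14 v=9: → [9,18); WM=14
i=5 t=10 v=8: DROP (t<14-1); WM=14
i=6 t=5 v=9: DROP (t<14-1); WM=14
i=7 t=18 v=3: → [18,27); WM=18; [9,18) fires=3
i=8 t=18 v=6: → [18,27); WM=18
i=9 t=20 v=8: → [18,27); WM=20
i=10 t=23 v=8: → [18,27); WM=23
i=11 t=26 v=9: → [18,27); WM=26
i=12 t=25 v=4: → [18,27); WM=26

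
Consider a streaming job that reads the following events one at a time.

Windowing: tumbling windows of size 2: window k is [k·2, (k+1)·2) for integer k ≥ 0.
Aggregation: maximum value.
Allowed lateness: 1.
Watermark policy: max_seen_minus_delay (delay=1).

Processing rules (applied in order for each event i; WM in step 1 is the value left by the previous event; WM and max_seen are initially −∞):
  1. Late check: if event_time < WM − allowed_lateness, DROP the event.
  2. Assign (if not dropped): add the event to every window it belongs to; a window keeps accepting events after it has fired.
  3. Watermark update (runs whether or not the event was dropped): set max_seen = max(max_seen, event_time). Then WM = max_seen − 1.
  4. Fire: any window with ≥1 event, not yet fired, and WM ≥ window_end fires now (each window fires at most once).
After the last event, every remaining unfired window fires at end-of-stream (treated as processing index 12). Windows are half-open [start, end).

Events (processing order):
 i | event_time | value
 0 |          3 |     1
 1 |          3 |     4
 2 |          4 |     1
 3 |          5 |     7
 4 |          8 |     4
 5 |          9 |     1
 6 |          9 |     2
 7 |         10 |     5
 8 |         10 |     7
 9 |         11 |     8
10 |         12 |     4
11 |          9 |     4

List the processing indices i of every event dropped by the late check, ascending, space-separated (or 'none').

i=0 t=3 v=1: → [2,4); WM=2
i=1 t=3 v=4: → [2,4); WM=2
i=2 t=4 v=1: → [4,6); WM=3
i=3 t=5 v=7: → [4,6); WM=4; [2,4) fires=4
i=4 t=8 v=4: → [8,10); WM=7; [4,6) fires=7
i=5 t=9 v=1: → [8,10); WM=8
i=6 t=9 v=2: → [8,10); WM=8
i=7 t=10 v=5: → [10,12); WM=9
i=8 t=10 v=7: → [10,12); WM=9
i=9 t=11 v=8: → [10,12); WM=10; [8,10) fires=4
i=10 t=12 v=4: → [12,14); WM=11
i=11 t=9 v=4: DROP (t<11-1); WM=11

11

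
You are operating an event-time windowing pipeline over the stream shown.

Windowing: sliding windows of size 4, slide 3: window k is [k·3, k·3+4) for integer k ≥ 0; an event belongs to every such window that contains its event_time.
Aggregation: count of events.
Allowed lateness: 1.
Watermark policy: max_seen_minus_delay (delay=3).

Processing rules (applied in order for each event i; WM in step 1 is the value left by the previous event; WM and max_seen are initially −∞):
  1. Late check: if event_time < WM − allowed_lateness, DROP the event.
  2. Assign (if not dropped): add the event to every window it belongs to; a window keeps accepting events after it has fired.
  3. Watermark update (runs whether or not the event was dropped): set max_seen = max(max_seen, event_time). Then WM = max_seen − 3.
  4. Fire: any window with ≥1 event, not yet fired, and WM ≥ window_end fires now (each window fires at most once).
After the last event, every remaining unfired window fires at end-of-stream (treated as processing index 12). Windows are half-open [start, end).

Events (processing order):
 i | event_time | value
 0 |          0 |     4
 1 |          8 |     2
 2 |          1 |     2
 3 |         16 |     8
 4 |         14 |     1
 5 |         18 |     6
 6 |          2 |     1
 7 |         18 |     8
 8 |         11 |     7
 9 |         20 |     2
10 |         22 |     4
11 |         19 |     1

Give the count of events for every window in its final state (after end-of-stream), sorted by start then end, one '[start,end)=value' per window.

i=0 t=0 v=4: → [0,4); WM=-3
i=1 t=8 v=2: → [6,10); WM=5; [0,4) fires=1
i=2 t=1 v=2: DROP (t<5-1); WM=5
i=3 t=16 v=8: → [15,19); WM=13; [6,10) fires=1
i=4 t=14 v=1: → [12,16); WM=13
i=5 t=18 v=6: → [18,22),[15,19); WM=15
i=6 t=2 v=1: DROP (t<15-1); WM=15
i=7 t=18 v=8: → [18,22),[15,19); WM=15
i=8 t=11 v=7: DROP (t<15-1); WM=15
i=9 t=20 v=2: → [18,22); WM=17; [12,16) fires=1
i=10 t=22 v=4: → [21,25); WM=19; [15,19) fires=3
i=11 t=19 v=1: → [18,22); WM=19

[0,4)=1 [6,10)=1 [12,16)=1 [15,19)=3 [18,22)=4 [21,25)=1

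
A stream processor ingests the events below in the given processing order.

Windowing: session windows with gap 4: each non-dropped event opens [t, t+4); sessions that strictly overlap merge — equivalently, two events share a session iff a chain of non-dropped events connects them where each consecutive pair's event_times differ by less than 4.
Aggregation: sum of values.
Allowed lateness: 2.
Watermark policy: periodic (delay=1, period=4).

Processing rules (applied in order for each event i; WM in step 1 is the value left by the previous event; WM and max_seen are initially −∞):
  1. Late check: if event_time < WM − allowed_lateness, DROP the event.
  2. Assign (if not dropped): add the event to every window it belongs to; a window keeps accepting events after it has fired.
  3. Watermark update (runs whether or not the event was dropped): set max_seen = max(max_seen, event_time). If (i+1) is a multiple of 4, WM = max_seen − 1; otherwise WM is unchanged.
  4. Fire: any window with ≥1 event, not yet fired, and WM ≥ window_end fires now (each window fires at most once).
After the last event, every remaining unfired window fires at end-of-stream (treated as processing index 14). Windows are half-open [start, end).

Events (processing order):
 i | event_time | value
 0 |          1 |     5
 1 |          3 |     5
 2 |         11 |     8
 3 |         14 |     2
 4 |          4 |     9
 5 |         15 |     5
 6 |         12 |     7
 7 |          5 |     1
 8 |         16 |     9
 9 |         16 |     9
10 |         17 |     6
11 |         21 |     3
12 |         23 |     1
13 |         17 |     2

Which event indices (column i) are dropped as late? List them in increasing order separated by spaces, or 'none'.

4 7 13

i=0 t=1 v=5: → [1,5); WM=−∞
i=1 t=3 v=5: → [1,7); WM=−∞
i=2 t=11 v=8: → [11,15); WM=−∞
i=3 t=14 v=2: → [11,18); WM=13
i=4 t=4 v=9: DROP (t<13-2); WM=13
i=5 t=15 v=5: → [11,19); WM=13
i=6 t=12 v=7: → [11,19); WM=13
i=7 t=5 v=1: DROP (t<13-2); WM=14
i=8 t=16 v=9: → [11,20); WM=14
i=9 t=16 v=9: → [11,20); WM=14
i=10 t=17 v=6: → [11,21); WM=14
i=11 t=21 v=3: → [21,25); WM=20
i=12 t=23 v=1: → [21,27); WM=20
i=13 t=17 v=2: DROP (t<20-2); WM=20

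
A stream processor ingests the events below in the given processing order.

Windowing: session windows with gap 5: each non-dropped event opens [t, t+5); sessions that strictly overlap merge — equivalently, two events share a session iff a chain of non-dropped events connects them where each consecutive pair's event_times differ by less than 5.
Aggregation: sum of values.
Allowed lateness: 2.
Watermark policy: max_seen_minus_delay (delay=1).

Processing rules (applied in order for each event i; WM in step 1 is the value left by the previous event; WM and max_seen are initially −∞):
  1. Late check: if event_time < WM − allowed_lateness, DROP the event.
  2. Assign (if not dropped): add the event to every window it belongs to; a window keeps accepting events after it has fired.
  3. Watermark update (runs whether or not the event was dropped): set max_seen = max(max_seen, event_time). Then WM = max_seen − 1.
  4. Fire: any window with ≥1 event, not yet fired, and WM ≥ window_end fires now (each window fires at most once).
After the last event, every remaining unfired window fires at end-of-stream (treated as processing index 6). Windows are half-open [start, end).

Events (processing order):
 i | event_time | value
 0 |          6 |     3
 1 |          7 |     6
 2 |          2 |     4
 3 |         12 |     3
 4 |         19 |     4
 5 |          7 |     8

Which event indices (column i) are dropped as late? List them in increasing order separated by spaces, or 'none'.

2 5

i=0 t=6 v=3: → [6,11); WM=5
i=1 t=7 v=6: → [6,12); WM=6
i=2 t=2 v=4: DROP (t<6-2); WM=6
i=3 t=12 v=3: → [12,17); WM=11
i=4 t=19 v=4: → [19,24); WM=18
i=5 t=7 v=8: DROP (t<18-2); WM=18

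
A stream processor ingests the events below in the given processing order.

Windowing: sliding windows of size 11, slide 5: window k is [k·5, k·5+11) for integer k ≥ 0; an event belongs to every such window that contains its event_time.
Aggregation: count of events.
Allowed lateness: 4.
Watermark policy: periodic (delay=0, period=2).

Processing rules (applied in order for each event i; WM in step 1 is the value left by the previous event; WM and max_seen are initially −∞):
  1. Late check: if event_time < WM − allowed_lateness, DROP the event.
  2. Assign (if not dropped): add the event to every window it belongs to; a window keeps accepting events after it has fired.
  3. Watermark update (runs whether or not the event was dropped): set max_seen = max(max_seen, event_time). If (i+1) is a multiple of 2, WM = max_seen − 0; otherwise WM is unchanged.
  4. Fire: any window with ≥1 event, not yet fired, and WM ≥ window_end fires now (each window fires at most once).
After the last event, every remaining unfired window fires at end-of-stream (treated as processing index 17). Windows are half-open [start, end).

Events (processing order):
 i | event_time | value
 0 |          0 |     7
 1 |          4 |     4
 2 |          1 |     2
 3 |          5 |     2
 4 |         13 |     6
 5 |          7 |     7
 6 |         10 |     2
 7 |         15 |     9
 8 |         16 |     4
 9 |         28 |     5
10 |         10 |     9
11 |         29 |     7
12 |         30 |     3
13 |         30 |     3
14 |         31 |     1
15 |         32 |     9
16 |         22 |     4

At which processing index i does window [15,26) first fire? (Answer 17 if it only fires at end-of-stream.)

9

i=0 t=0 v=7: → [0,11); WM=−∞
i=1 t=4 v=4: → [0,11); WM=4
i=2 t=1 v=2: → [0,11); WM=4
i=3 t=5 v=2: → [5,16),[0,11); WM=5
i=4 t=13 v=6: → [10,21),[5,16); WM=5
i=5 t=7 v=7: → [5,16),[0,11); WM=13; [0,11) fires=5
i=6 t=10 v=2: → [10,21),[5,16),[0,11); WM=13
i=7 t=15 v=9: → [15,26),[10,21),[5,16); WM=15
i=8 t=16 v=4: → [15,26),[10,21); WM=15
i=9 t=28 v=5: → [25,36),[20,31); WM=28; [5,16) fires=5 [10,21) fires=4 [15,26) fires=2
i=10 t=10 v=9: DROP (t<28-4); WM=28
i=11 t=29 v=7: → [25,36),[20,31); WM=29
i=12 t=30 v=3: → [30,41),[25,36),[20,31); WM=29
i=13 t=30 v=3: → [30,41),[25,36),[20,31); WM=30
i=14 t=31 v=1: → [30,41),[25,36); WM=30
i=15 t=32 v=9: → [30,41),[25,36); WM=32; [20,31) fires=4
i=16 t=22 v=4: DROP (t<32-4); WM=32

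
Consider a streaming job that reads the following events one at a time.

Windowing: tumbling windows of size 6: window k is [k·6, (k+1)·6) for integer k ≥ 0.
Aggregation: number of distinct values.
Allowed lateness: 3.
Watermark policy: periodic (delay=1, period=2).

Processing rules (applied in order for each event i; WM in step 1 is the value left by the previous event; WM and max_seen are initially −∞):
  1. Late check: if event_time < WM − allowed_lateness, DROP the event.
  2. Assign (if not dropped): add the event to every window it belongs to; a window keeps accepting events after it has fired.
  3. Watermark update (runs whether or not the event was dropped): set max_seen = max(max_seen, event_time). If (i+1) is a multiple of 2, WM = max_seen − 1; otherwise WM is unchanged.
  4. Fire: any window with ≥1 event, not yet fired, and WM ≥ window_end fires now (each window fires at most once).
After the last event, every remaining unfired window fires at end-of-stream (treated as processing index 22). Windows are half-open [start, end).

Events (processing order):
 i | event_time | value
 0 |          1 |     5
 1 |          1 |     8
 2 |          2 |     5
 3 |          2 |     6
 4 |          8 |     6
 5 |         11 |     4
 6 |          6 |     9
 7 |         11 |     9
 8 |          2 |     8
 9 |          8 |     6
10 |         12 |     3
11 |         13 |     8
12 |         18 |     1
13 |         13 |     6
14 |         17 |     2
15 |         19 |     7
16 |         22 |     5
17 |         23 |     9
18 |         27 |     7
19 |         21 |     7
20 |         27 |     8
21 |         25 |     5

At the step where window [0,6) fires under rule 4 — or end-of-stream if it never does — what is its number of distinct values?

3

i=0 t=1 v=5: → [0,6); WM=−∞
i=1 t=1 v=8: → [0,6); WM=0
i=2 t=2 v=5: → [0,6); WM=0
i=3 t=2 v=6: → [0,6); WM=1
i=4 t=8 v=6: → [6,12); WM=1
i=5 t=11 v=4: → [6,12); WM=10; [0,6) fires=3
i=6 t=6 v=9: DROP (t<10-3); WM=10
i=7 t=11 v=9: → [6,12); WM=10
i=8 t=2 v=8: DROP (t<10-3); WM=10
i=9 t=8 v=6: → [6,12); WM=10
i=10 t=12 v=3: → [12,18); WM=10
i=11 t=13 v=8: → [12,18); WM=12; [6,12) fires=3
i=12 t=18 v=1: → [18,24); WM=12
i=13 t=13 v=6: → [12,18); WM=17
i=14 t=17 v=2: → [12,18); WM=17
i=15 t=19 v=7: → [18,24); WM=18; [12,18) fires=4
i=16 t=22 v=5: → [18,24); WM=18
i=17 t=23 v=9: → [18,24); WM=22
i=18 t=27 v=7: → [24,30); WM=22
i=19 t=21 v=7: → [18,24); WM=26; [18,24) fires=4
i=20 t=27 v=8: → [24,30); WM=26
i=21 t=25 v=5: → [24,30); WM=26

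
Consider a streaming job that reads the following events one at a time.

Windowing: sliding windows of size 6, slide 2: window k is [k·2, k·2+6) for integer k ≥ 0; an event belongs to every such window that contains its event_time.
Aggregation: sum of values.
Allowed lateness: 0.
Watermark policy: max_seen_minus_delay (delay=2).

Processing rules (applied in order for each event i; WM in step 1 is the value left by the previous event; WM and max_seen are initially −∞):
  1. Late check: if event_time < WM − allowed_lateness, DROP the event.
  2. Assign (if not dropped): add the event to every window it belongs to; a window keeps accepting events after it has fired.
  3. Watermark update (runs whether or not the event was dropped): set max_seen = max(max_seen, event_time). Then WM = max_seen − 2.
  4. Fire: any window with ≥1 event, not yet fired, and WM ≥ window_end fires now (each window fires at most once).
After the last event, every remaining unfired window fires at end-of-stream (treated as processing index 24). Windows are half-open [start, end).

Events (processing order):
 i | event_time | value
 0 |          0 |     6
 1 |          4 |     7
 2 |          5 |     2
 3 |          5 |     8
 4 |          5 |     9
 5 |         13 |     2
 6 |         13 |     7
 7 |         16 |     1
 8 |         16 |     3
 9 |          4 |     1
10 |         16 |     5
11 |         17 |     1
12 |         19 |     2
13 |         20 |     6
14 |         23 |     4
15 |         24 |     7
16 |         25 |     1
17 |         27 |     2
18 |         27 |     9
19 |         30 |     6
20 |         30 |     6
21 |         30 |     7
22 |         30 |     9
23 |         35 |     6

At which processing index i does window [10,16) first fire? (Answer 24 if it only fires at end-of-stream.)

12

i=0 t=0 v=6: → [0,6); WM=-2
i=1 t=4 v=7: → [4,10),[2,8),[0,6); WM=2
i=2 t=5 v=2: → [4,10),[2,8),[0,6); WM=3
i=3 t=5 v=8: → [4,10),[2,8),[0,6); WM=3
i=4 t=5 v=9: → [4,10),[2,8),[0,6); WM=3
i=5 t=13 v=2: → [12,18),[10,16),[8,14); WM=11; [0,6) fires=32 [2,8) fires=26 [4,10) fires=26
i=6 t=13 v=7: → [12,18),[10,16),[8,14); WM=11
i=7 t=16 v=1: → [16,22),[14,20),[12,18); WM=14; [8,14) fires=9
i=8 t=16 v=3: → [16,22),[14,20),[12,18); WM=14
i=9 t=4 v=1: DROP (t<14-0); WM=14
i=10 t=16 v=5: → [16,22),[14,20),[12,18); WM=14
i=11 t=17 v=1: → [16,22),[14,20),[12,18); WM=15
i=12 t=19 v=2: → [18,24),[16,22),[14,20); WM=17; [10,16) fires=9
i=13 t=20 v=6: → [20,26),[18,24),[16,22); WM=18; [12,18) fires=19
i=14 t=23 v=4: → [22,28),[20,26),[18,24); WM=21; [14,20) fires=12
i=15 t=24 v=7: → [24,30),[22,28),[20,26); WM=22; [16,22) fires=18
i=16 t=25 v=1: → [24,30),[22,28),[20,26); WM=23
i=17 t=27 v=2: → [26,32),[24,30),[22,28); WM=25; [18,24) fires=12
i=18 t=27 v=9: → [26,32),[24,30),[22,28); WM=25
i=19 t=30 v=6: → [30,36),[28,34),[26,32); WM=28; [20,26) fires=18 [22,28) fires=23
i=20 t=30 v=6: → [30,36),[28,34),[26,32); WM=28
i=21 t=30 v=7: → [30,36),[28,34),[26,32); WM=28
i=22 t=30 v=9: → [30,36),[28,34),[26,32); WM=28
i=23 t=35 v=6: → [34,40),[32,38),[30,36); WM=33; [24,30) fires=19 [26,32) fires=39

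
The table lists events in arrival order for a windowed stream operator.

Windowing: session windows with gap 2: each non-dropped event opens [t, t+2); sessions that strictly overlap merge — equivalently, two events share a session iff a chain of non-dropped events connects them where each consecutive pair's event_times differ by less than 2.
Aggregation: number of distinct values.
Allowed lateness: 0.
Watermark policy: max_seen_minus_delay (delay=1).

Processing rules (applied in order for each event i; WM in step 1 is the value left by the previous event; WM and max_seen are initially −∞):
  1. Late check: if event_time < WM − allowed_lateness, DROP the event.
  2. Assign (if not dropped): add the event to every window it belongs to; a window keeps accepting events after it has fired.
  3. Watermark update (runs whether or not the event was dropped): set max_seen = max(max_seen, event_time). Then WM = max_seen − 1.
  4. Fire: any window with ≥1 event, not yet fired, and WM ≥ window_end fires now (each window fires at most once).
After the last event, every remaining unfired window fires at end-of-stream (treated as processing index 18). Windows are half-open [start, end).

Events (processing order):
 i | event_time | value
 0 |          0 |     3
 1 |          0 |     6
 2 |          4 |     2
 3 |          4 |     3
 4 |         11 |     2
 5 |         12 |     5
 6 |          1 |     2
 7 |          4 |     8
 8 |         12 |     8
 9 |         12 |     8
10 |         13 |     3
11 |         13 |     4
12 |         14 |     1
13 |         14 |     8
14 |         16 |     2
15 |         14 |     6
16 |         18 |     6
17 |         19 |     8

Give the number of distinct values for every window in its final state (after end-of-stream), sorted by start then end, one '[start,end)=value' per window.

[0,2)=2 [4,6)=2 [11,16)=6 [16,18)=1 [18,21)=2

i=0 t=0 v=3: → [0,2); WM=-1
i=1 t=0 v=6: → [0,2); WM=-1
i=2 t=4 v=2: → [4,6); WM=3
i=3 t=4 v=3: → [4,6); WM=3
i=4 t=11 v=2: → [11,13); WM=10
i=5 t=12 v=5: → [11,14); WM=11
i=6 t=1 v=2: DROP (t<11-0); WM=11
i=7 t=4 v=8: DROP (t<11-0); WM=11
i=8 t=12 v=8: → [11,14); WM=11
i=9 t=12 v=8: → [11,14); WM=11
i=10 t=13 v=3: → [11,15); WM=12
i=11 t=13 v=4: → [11,15); WM=12
i=12 t=14 v=1: → [11,16); WM=13
i=13 t=14 v=8: → [11,16); WM=13
i=14 t=16 v=2: → [16,18); WM=15
i=15 t=14 v=6: DROP (t<15-0); WM=15
i=16 t=18 v=6: → [18,20); WM=17
i=17 t=19 v=8: → [18,21); WM=18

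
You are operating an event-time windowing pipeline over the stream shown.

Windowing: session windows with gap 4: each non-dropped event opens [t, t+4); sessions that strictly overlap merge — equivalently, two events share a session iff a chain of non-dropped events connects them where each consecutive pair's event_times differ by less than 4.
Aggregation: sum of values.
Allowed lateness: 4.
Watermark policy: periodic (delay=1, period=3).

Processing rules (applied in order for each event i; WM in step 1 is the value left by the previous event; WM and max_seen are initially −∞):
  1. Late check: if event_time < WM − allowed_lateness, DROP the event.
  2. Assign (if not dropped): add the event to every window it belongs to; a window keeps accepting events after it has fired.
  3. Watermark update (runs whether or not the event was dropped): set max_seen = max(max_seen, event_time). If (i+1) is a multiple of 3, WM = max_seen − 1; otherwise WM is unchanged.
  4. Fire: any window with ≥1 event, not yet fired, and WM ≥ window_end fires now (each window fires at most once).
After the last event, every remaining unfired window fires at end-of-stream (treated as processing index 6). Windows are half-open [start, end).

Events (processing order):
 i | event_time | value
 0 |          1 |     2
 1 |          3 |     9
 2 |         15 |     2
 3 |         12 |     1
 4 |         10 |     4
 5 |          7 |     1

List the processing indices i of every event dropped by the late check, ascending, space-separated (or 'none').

5

i=0 t=1 v=2: → [1,5); WM=−∞
i=1 t=3 v=9: → [1,7); WM=−∞
i=2 t=15 v=2: → [15,19); WM=14
i=3 t=12 v=1: → [12,19); WM=14
i=4 t=10 v=4: → [10,19); WM=14
i=5 t=7 v=1: DROP (t<14-4); WM=14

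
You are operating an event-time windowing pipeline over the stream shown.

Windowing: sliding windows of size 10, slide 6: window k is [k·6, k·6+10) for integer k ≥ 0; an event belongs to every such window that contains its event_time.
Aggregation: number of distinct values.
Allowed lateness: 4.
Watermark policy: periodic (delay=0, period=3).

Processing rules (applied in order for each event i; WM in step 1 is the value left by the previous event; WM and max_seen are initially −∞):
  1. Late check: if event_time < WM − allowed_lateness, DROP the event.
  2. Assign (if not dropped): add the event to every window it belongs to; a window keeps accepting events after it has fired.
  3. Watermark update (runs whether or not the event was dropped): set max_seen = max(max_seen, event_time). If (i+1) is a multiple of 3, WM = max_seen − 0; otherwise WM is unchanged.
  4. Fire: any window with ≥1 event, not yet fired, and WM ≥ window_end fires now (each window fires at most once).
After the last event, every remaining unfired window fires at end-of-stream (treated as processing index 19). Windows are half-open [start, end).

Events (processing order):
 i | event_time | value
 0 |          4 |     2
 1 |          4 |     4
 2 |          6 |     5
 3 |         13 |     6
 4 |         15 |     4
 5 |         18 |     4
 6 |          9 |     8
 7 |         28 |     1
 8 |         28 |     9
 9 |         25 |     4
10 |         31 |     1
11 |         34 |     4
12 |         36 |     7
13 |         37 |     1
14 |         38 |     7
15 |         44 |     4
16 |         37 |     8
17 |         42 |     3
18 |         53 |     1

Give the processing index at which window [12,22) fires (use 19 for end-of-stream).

i=0 t=4 v=2: → [0,10); WM=−∞
i=1 t=4 v=4: → [0,10); WM=−∞
i=2 t=6 v=5: → [6,16),[0,10); WM=6
i=3 t=13 v=6: → [12,22),[6,16); WM=6
i=4 t=15 v=4: → [12,22),[6,16); WM=6
i=5 t=18 v=4: → [18,28),[12,22); WM=18; [0,10) fires=3 [6,16) fires=3
i=6 t=9 v=8: DROP (t<18-4); WM=18
i=7 t=28 v=1: → [24,34); WM=18
i=8 t=28 v=9: → [24,34); WM=28; [12,22) fires=2 [18,28) fires=1
i=9 t=25 v=4: → [24,34),[18,28); WM=28
i=10 t=31 v=1: → [30,40),[24,34); WM=28
i=11 t=34 v=4: → [30,40); WM=34; [24,34) fires=3
i=12 t=36 v=7: → [36,46),[30,40); WM=34
i=13 t=37 v=1: → [36,46),[30,40); WM=34
i=14 t=38 v=7: → [36,46),[30,40); WM=38
i=15 t=44 v=4: → [42,52),[36,46); WM=38
i=16 t=37 v=8: → [36,46),[30,40); WM=38
i=17 t=42 v=3: → [42,52),[36,46); WM=44; [30,40) fires=4
i=18 t=53 v=1: → [48,58); WM=44

8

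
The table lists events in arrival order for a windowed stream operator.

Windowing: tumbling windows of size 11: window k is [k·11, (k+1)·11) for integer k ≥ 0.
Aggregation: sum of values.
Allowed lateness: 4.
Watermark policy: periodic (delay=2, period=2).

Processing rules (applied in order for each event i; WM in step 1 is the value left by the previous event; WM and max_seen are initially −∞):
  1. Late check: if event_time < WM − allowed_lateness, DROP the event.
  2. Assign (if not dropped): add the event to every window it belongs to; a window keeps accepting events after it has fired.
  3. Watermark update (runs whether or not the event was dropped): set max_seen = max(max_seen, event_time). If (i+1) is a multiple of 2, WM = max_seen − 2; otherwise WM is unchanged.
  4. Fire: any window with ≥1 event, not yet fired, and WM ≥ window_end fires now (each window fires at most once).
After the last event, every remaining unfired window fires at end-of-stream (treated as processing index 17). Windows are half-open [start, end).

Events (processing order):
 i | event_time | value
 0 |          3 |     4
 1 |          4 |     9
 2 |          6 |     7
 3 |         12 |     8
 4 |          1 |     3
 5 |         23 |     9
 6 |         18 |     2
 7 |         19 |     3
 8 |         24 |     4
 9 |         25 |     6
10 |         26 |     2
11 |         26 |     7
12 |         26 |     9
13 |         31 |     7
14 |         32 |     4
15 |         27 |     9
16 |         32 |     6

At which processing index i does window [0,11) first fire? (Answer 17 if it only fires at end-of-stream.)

5

i=0 t=3 v=4: → [0,11); WM=−∞
i=1 t=4 v=9: → [0,11); WM=2
i=2 t=6 v=7: → [0,11); WM=2
i=3 t=12 v=8: → [11,22); WM=10
i=4 t=1 v=3: DROP (t<10-4); WM=10
i=5 t=23 v=9: → [22,33); WM=21; [0,11) fires=20
i=6 t=18 v=2: → [11,22); WM=21
i=7 t=19 v=3: → [11,22); WM=21
i=8 t=24 v=4: → [22,33); WM=21
i=9 t=25 v=6: → [22,33); WM=23; [11,22) fires=13
i=10 t=26 v=2: → [22,33); WM=23
i=11 t=26 v=7: → [22,33); WM=24
i=12 t=26 v=9: → [22,33); WM=24
i=13 t=31 v=7: → [22,33); WM=29
i=14 t=32 v=4: → [22,33); WM=29
i=15 t=27 v=9: → [22,33); WM=30
i=16 t=32 v=6: → [22,33); WM=30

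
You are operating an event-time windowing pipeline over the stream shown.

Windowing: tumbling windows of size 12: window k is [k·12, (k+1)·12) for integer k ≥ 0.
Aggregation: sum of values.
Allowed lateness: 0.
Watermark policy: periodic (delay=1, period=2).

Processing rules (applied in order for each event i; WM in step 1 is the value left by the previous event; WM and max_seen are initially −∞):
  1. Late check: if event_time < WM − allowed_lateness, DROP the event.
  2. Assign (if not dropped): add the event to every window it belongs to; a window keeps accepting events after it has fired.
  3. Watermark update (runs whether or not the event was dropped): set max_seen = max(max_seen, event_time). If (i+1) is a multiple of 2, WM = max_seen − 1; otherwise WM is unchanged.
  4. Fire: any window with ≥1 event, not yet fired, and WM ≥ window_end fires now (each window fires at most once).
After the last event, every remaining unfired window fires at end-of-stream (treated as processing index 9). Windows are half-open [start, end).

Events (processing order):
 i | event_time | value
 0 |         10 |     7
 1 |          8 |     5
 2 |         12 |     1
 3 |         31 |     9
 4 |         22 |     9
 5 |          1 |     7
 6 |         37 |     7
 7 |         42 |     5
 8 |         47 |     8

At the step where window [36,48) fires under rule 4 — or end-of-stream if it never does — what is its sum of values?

i=0 t=10 v=7: → [0,12); WM=−∞
i=1 t=8 v=5: → [0,12); WM=9
i=2 t=12 v=1: → [12,24); WM=9
i=3 t=31 v=9: → [24,36); WM=30; [0,12) fires=12 [12,24) fires=1
i=4 t=22 v=9: DROP (t<30-0); WM=30
i=5 t=1 v=7: DROP (t<30-0); WM=30
i=6 t=37 v=7: → [36,48); WM=30
i=7 t=42 v=5: → [36,48); WM=41; [24,36) fires=9
i=8 t=47 v=8: → [36,48); WM=41

20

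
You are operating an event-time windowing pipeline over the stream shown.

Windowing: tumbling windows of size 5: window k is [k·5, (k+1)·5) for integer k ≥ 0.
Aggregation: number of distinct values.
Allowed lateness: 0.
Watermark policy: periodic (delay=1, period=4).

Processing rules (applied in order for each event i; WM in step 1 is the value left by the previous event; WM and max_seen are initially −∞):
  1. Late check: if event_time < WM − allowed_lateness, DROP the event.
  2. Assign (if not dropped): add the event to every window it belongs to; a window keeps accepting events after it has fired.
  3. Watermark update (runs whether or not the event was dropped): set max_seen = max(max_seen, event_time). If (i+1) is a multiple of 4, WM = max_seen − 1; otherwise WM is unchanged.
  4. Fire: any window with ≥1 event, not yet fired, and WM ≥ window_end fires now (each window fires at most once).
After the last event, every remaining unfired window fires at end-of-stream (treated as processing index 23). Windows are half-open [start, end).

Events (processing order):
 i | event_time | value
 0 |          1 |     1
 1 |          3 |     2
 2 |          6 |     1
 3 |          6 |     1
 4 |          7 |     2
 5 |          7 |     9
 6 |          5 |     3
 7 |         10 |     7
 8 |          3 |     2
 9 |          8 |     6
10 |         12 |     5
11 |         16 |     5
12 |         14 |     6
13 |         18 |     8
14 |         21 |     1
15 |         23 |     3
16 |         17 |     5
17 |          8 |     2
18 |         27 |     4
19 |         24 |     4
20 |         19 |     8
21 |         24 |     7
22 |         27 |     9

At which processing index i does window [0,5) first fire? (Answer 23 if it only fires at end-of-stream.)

i=0 t=1 v=1: → [0,5); WM=−∞
i=1 t=3 v=2: → [0,5); WM=−∞
i=2 t=6 v=1: → [5,10); WM=−∞
i=3 t=6 v=1: → [5,10); WM=5; [0,5) fires=2
i=4 t=7 v=2: → [5,10); WM=5
i=5 t=7 v=9: → [5,10); WM=5
i=6 t=5 v=3: → [5,10); WM=5
i=7 t=10 v=7: → [10,15); WM=9
i=8 t=3 v=2: DROP (t<9-0); WM=9
i=9 t=8 v=6: DROP (t<9-0); WM=9
i=10 t=12 v=5: → [10,15); WM=9
i=11 t=16 v=5: → [15,20); WM=15; [5,10) fires=4 [10,15) fires=2
i=12 t=14 v=6: DROP (t<15-0); WM=15
i=13 t=18 v=8: → [15,20); WM=15
i=14 t=21 v=1: → [20,25); WM=15
i=15 t=23 v=3: → [20,25); WM=22; [15,20) fires=2
i=16 t=17 v=5: DROP (t<22-0); WM=22
i=17 t=8 v=2: DROP (t<22-0); WM=22
i=18 t=27 v=4: → [25,30); WM=22
i=19 t=24 v=4: → [20,25); WM=26; [20,25) fires=3
i=20 t=19 v=8: DROP (t<26-0); WM=26
i=21 t=24 v=7: DROP (t<26-0); WM=26
i=22 t=27 v=9: → [25,30); WM=26

3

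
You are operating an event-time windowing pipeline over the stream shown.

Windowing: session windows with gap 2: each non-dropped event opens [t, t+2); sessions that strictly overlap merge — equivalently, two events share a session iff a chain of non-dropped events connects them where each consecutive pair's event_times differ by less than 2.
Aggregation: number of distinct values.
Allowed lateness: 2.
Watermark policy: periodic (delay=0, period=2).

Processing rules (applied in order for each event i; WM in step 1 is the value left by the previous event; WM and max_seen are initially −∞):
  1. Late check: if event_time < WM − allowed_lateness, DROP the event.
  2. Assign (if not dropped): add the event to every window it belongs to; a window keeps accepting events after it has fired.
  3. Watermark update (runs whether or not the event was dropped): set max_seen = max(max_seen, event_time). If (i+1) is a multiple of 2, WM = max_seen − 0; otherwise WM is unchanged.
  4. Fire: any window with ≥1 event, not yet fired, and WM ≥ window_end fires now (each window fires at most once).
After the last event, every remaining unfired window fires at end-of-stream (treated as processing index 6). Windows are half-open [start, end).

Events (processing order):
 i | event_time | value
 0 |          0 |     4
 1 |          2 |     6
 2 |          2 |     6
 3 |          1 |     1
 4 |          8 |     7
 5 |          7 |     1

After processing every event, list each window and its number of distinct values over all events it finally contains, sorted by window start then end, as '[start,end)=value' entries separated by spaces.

[0,4)=3 [7,10)=2

i=0 t=0 v=4: → [0,2); WM=−∞
i=1 t=2 v=6: → [2,4); WM=2
i=2 t=2 v=6: → [2,4); WM=2
i=3 t=1 v=1: → [0,4); WM=2
i=4 t=8 v=7: → [8,10); WM=2
i=5 t=7 v=1: → [7,10); WM=8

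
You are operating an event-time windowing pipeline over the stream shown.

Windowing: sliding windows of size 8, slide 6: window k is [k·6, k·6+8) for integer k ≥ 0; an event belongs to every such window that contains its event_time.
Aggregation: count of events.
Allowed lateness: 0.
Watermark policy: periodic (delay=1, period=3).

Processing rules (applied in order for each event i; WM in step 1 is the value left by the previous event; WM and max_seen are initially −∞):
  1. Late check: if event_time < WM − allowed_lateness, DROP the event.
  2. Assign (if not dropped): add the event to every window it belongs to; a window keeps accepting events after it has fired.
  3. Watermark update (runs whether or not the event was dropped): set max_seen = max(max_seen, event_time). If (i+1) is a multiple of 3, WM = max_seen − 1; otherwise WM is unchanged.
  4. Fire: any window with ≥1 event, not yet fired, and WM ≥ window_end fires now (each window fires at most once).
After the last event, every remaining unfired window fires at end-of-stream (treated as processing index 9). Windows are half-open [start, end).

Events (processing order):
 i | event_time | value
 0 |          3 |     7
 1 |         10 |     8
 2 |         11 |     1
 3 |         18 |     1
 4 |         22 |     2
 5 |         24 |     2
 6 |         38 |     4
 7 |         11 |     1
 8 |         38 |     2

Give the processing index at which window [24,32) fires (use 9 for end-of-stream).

i=0 t=3 v=7: → [0,8); WM=−∞
i=1 t=10 v=8: → [6,14); WM=−∞
i=2 t=11 v=1: → [6,14); WM=10; [0,8) fires=1
i=3 t=18 v=1: → [18,26),[12,20); WM=10
i=4 t=22 v=2: → [18,26); WM=10
i=5 t=24 v=2: → [24,32),[18,26); WM=23; [6,14) fires=2 [12,20) fires=1
i=6 t=38 v=4: → [36,44); WM=23
i=7 t=11 v=1: DROP (t<23-0); WM=23
i=8 t=38 v=2: → [36,44); WM=37; [18,26) fires=3 [24,32) fires=1

8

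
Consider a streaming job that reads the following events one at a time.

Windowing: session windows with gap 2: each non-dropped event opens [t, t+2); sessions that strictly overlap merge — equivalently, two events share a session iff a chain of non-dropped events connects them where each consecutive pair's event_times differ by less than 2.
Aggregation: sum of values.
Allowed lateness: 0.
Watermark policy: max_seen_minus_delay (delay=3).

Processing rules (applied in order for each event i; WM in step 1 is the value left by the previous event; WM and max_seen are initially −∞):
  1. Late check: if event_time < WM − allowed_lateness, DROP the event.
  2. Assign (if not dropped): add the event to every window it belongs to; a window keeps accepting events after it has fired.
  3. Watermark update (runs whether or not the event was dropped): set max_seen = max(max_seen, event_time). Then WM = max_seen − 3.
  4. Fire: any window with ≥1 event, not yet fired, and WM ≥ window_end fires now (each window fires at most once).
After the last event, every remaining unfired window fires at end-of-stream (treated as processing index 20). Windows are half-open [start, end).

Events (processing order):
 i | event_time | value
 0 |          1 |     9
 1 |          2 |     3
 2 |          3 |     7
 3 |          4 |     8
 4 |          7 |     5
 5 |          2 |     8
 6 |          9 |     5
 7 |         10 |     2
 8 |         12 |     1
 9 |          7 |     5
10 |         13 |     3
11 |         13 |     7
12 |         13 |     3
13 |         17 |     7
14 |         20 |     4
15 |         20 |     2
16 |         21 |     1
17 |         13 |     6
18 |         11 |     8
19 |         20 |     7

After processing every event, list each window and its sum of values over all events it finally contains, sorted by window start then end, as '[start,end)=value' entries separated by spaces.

i=0 t=1 v=9: → [1,3); WM=-2
i=1 t=2 v=3: → [1,4); WM=-1
i=2 t=3 v=7: → [1,5); WM=0
i=3 t=4 v=8: → [1,6); WM=1
i=4 t=7 v=5: → [7,9); WM=4
i=5 t=2 v=8: DROP (t<4-0); WM=4
i=6 t=9 v=5: → [9,11); WM=6
i=7 t=10 v=2: → [9,12); WM=7
i=8 t=12 v=1: → [12,14); WM=9
i=9 t=7 v=5: DROP (t<9-0); WM=9
i=10 t=13 v=3: → [12,15); WM=10
i=11 t=13 v=7: → [12,15); WM=10
i=12 t=13 v=3: → [12,15); WM=10
i=13 t=17 v=7: → [17,19); WM=14
i=14 t=20 v=4: → [20,22); WM=17
i=15 t=20 v=2: → [20,22); WM=17
i=16 t=21 v=1: → [20,23); WM=18
i=17 t=13 v=6: DROP (t<18-0); WM=18
i=18 t=11 v=8: DROP (t<18-0); WM=18
i=19 t=20 v=7: → [20,23); WM=18

[1,6)=27 [7,9)=5 [9,12)=7 [12,15)=14 [17,19)=7 [20,23)=14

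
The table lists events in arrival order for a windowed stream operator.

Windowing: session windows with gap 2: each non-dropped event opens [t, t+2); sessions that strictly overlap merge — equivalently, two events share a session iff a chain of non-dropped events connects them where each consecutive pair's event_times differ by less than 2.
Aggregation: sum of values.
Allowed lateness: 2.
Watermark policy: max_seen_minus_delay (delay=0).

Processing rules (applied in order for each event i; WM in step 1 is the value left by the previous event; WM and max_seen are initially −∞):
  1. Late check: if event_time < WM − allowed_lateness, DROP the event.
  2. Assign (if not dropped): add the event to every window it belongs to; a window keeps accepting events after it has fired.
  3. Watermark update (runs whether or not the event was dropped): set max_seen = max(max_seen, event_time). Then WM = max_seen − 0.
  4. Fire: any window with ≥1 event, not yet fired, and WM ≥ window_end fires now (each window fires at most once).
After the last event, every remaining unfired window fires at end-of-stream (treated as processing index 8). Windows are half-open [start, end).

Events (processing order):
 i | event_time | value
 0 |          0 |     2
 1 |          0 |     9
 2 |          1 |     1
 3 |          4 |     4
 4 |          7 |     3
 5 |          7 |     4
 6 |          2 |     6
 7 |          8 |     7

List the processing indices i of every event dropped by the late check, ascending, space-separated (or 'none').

6

i=0 t=0 v=2: → [0,2); WM=0
i=1 t=0 v=9: → [0,2); WM=0
i=2 t=1 v=1: → [0,3); WM=1
i=3 t=4 v=4: → [4,6); WM=4
i=4 t=7 v=3: → [7,9); WM=7
i=5 t=7 v=4: → [7,9); WM=7
i=6 t=2 v=6: DROP (t<7-2); WM=7
i=7 t=8 v=7: → [7,10); WM=8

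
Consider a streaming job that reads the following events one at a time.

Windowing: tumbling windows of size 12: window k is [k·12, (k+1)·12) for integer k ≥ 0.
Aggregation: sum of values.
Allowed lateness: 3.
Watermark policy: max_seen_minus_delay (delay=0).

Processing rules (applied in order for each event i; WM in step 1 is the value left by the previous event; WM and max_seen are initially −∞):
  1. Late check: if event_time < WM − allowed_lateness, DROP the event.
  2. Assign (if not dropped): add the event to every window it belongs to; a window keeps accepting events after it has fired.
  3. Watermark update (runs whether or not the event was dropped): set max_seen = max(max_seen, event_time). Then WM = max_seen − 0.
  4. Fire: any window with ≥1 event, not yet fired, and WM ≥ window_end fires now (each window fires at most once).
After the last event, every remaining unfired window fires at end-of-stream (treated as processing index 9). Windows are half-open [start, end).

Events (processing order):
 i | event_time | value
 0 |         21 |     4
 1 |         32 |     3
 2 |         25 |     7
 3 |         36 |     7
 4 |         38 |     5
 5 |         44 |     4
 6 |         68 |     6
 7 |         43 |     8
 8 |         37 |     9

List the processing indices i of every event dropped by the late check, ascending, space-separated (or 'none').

i=0 t=21 v=4: → [12,24); WM=21
i=1 t=32 v=3: → [24,36); WM=32; [12,24) fires=4
i=2 t=25 v=7: DROP (t<32-3); WM=32
i=3 t=36 v=7: → [36,48); WM=36; [24,36) fires=3
i=4 t=38 v=5: → [36,48); WM=38
i=5 t=44 v=4: → [36,48); WM=44
i=6 t=68 v=6: → [60,72); WM=68; [36,48) fires=16
i=7 t=43 v=8: DROP (t<68-3); WM=68
i=8 t=37 v=9: DROP (t<68-3); WM=68

2 7 8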